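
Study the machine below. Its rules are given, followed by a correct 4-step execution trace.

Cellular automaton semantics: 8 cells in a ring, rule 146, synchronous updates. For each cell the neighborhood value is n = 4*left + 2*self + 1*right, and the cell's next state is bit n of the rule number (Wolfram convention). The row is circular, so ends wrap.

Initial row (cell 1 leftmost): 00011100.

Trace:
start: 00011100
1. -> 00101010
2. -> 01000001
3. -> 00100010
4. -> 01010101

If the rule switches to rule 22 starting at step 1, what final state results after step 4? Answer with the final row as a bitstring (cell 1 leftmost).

(re-executing steps 1..4 under rule 22; state before step 1: 00011100)
1. -> 00100010
2. -> 01110111
3. -> 00000000
4. -> 00000000

00000000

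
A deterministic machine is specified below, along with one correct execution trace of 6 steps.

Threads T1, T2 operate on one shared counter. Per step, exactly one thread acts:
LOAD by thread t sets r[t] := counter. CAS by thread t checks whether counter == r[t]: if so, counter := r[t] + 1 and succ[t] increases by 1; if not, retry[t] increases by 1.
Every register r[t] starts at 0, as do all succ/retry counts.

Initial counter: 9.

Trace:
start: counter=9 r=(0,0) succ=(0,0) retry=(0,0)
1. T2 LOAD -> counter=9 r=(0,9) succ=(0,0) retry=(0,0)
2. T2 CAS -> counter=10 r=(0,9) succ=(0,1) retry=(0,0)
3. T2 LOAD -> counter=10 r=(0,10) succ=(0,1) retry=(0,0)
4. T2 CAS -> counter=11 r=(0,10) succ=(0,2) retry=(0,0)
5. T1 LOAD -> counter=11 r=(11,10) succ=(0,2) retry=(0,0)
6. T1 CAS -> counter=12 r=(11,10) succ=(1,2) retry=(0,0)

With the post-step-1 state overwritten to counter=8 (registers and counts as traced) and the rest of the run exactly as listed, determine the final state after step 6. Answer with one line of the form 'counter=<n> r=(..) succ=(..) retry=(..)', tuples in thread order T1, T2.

counter=10 r=(9,8) succ=(1,1) retry=(0,1)

state after step 1 := counter=8 r=(0,9) succ=(0,0) retry=(0,0)
2. T2 CAS -> counter=8 r=(0,9) succ=(0,0) retry=(0,1)
3. T2 LOAD -> counter=8 r=(0,8) succ=(0,0) retry=(0,1)
4. T2 CAS -> counter=9 r=(0,8) succ=(0,1) retry=(0,1)
5. T1 LOAD -> counter=9 r=(9,8) succ=(0,1) retry=(0,1)
6. T1 CAS -> counter=10 r=(9,8) succ=(1,1) retry=(0,1)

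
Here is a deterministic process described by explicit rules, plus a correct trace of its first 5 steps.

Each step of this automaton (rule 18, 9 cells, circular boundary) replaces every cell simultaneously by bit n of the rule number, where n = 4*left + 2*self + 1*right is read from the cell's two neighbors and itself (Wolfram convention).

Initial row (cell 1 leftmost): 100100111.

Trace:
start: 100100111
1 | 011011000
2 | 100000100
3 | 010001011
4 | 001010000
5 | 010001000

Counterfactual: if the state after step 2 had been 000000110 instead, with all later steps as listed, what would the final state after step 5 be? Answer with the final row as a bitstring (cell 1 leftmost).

010100000

state after step 2 := 000000110
3 | 000001001
4 | 100010110
5 | 010100000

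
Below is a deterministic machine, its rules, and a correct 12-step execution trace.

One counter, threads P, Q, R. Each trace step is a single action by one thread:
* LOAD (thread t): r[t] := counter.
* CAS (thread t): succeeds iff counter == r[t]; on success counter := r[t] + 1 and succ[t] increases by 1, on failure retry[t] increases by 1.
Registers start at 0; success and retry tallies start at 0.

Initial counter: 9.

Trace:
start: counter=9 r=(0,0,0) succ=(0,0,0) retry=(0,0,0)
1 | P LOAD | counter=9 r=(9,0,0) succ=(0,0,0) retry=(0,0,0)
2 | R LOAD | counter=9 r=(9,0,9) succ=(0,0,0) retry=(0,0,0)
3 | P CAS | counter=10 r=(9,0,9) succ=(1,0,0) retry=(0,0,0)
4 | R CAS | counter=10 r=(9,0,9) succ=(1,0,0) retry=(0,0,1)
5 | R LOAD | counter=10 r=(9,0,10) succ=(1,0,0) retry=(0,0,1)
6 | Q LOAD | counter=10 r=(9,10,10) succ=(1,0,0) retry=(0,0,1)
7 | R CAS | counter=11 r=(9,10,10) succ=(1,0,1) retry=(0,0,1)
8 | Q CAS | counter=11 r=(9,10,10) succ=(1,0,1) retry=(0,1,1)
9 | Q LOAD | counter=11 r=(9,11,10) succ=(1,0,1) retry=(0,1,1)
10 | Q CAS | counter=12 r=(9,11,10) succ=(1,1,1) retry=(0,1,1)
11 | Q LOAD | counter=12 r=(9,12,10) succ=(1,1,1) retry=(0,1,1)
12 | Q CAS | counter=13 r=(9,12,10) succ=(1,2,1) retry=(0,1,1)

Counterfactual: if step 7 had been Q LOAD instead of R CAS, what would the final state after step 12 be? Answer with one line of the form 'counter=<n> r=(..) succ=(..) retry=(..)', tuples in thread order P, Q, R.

counter=13 r=(9,12,10) succ=(1,3,0) retry=(0,0,1)

(re-executing from step 7 with the substitution; state before step 7: counter=10 r=(9,10,10) succ=(1,0,0) retry=(0,0,1))
7 | Q LOAD | counter=10 r=(9,10,10) succ=(1,0,0) retry=(0,0,1)
8 | Q CAS | counter=11 r=(9,10,10) succ=(1,1,0) retry=(0,0,1)
9 | Q LOAD | counter=11 r=(9,11,10) succ=(1,1,0) retry=(0,0,1)
10 | Q CAS | counter=12 r=(9,11,10) succ=(1,2,0) retry=(0,0,1)
11 | Q LOAD | counter=12 r=(9,12,10) succ=(1,2,0) retry=(0,0,1)
12 | Q CAS | counter=13 r=(9,12,10) succ=(1,3,0) retry=(0,0,1)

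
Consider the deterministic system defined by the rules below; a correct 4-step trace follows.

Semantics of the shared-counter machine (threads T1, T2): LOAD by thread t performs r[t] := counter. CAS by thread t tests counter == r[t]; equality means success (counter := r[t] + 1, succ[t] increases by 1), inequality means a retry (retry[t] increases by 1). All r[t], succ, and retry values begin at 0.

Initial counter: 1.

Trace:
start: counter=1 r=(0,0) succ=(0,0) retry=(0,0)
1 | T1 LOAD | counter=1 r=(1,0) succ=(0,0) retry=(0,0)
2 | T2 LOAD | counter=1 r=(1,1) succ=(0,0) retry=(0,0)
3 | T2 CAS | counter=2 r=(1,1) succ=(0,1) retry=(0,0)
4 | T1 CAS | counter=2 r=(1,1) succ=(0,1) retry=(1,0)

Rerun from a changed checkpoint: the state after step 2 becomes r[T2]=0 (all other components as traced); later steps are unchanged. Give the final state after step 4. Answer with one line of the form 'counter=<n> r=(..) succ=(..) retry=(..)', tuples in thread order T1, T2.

counter=2 r=(1,0) succ=(1,0) retry=(0,1)

state after step 2 := counter=1 r=(1,0) succ=(0,0) retry=(0,0)
3 | T2 CAS | counter=1 r=(1,0) succ=(0,0) retry=(0,1)
4 | T1 CAS | counter=2 r=(1,0) succ=(1,0) retry=(0,1)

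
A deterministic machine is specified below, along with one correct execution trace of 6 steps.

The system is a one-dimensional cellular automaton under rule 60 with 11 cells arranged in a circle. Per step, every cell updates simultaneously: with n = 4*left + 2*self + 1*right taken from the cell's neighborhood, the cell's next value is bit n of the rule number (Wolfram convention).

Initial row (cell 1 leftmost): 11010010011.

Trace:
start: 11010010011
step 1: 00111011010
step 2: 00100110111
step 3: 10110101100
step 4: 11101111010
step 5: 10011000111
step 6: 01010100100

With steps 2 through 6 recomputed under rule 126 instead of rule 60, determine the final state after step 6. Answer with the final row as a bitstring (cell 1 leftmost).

11110011100

(re-executing steps 2..6 under rule 126; state before step 2: 00111011010)
step 2: 01101111111
step 3: 11111000001
step 4: 00001100011
step 5: 10011110111
step 6: 11110011100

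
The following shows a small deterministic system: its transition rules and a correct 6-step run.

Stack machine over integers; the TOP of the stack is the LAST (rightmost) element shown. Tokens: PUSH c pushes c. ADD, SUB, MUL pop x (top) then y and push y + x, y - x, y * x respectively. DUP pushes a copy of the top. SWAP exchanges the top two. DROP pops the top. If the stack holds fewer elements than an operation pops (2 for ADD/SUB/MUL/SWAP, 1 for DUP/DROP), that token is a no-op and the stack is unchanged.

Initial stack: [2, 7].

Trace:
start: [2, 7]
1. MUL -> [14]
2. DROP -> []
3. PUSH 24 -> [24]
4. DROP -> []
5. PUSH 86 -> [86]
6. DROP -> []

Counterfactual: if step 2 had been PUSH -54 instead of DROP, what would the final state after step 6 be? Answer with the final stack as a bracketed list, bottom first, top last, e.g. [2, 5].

[14, -54]

(re-executing from step 2 with the substitution; state before step 2: [14])
2. PUSH -54 -> [14, -54]
3. PUSH 24 -> [14, -54, 24]
4. DROP -> [14, -54]
5. PUSH 86 -> [14, -54, 86]
6. DROP -> [14, -54]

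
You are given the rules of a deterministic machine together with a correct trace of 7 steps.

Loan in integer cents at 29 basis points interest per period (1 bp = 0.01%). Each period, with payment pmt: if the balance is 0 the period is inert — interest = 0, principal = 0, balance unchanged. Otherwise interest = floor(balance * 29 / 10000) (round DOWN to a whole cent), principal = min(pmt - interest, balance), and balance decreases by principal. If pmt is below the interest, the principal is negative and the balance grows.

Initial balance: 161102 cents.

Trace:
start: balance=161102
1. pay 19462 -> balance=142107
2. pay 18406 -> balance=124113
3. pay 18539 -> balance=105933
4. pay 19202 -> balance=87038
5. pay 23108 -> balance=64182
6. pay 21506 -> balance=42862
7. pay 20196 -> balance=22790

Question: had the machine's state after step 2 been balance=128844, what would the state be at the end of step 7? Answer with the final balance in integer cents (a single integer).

27589

state after step 2 := balance=128844
3. pay 18539 -> balance=110678
4. pay 19202 -> balance=91796
5. pay 23108 -> balance=68954
6. pay 21506 -> balance=47647
7. pay 20196 -> balance=27589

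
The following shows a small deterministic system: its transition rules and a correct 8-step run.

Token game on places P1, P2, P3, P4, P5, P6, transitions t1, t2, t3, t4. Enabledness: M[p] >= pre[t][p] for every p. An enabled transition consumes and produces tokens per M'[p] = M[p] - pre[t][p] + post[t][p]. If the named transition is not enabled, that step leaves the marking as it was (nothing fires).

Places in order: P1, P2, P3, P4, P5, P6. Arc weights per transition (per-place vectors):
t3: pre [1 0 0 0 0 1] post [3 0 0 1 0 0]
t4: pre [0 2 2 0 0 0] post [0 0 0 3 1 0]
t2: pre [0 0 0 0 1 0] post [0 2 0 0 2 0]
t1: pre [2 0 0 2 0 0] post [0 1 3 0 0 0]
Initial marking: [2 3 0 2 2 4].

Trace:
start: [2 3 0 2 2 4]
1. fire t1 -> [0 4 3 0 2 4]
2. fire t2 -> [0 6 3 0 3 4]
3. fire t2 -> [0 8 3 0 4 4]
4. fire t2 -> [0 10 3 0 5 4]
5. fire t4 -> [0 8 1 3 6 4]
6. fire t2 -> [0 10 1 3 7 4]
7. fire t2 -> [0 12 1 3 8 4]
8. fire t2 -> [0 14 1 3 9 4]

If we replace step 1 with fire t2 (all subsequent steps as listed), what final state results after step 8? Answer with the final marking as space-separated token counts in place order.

(re-executing from step 1 with the substitution; state before step 1: [2 3 0 2 2 4])
1. fire t2 -> [2 5 0 2 3 4]
2. fire t2 -> [2 7 0 2 4 4]
3. fire t2 -> [2 9 0 2 5 4]
4. fire t2 -> [2 11 0 2 6 4]
5. fire t4 -> [2 11 0 2 6 4]
6. fire t2 -> [2 13 0 2 7 4]
7. fire t2 -> [2 15 0 2 8 4]
8. fire t2 -> [2 17 0 2 9 4]

2 17 0 2 9 4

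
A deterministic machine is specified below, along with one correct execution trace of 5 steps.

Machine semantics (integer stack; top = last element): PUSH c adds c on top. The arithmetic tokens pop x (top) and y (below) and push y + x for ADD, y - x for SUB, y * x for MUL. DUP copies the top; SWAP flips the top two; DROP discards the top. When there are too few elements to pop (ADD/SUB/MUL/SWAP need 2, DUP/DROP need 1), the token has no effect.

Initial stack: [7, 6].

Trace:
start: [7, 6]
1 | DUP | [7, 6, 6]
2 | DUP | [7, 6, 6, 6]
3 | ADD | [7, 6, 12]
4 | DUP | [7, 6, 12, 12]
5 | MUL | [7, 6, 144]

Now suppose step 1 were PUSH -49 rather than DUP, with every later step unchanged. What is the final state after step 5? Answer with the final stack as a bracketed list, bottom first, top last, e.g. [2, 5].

(re-executing from step 1 with the substitution; state before step 1: [7, 6])
1 | PUSH -49 | [7, 6, -49]
2 | DUP | [7, 6, -49, -49]
3 | ADD | [7, 6, -98]
4 | DUP | [7, 6, -98, -98]
5 | MUL | [7, 6, 9604]

[7, 6, 9604]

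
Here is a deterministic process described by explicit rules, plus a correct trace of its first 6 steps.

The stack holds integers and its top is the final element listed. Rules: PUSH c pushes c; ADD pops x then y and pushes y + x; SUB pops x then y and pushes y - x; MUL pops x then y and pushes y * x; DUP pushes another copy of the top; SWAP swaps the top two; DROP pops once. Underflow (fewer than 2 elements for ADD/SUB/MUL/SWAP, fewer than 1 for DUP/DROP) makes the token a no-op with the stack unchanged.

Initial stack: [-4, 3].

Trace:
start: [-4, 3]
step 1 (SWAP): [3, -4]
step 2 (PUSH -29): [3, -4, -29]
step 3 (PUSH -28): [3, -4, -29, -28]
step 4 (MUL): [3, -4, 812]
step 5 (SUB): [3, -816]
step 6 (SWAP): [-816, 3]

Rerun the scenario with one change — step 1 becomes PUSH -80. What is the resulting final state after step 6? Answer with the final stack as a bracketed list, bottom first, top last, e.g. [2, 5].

(re-executing from step 1 with the substitution; state before step 1: [-4, 3])
step 1 (PUSH -80): [-4, 3, -80]
step 2 (PUSH -29): [-4, 3, -80, -29]
step 3 (PUSH -28): [-4, 3, -80, -29, -28]
step 4 (MUL): [-4, 3, -80, 812]
step 5 (SUB): [-4, 3, -892]
step 6 (SWAP): [-4, -892, 3]

[-4, -892, 3]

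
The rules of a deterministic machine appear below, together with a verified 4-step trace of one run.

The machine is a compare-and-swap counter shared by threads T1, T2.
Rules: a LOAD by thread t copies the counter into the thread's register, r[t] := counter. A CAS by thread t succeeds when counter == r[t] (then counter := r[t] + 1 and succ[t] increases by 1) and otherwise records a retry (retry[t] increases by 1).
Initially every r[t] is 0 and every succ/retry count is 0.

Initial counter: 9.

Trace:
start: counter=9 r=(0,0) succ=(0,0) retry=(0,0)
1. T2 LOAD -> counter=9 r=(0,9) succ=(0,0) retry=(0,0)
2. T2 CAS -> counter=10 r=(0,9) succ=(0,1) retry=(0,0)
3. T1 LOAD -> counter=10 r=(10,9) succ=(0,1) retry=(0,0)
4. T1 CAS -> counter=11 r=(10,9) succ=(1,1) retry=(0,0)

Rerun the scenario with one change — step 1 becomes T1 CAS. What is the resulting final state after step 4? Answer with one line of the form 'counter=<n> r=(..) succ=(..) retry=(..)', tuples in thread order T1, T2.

(re-executing from step 1 with the substitution; state before step 1: counter=9 r=(0,0) succ=(0,0) retry=(0,0))
1. T1 CAS -> counter=9 r=(0,0) succ=(0,0) retry=(1,0)
2. T2 CAS -> counter=9 r=(0,0) succ=(0,0) retry=(1,1)
3. T1 LOAD -> counter=9 r=(9,0) succ=(0,0) retry=(1,1)
4. T1 CAS -> counter=10 r=(9,0) succ=(1,0) retry=(1,1)

counter=10 r=(9,0) succ=(1,0) retry=(1,1)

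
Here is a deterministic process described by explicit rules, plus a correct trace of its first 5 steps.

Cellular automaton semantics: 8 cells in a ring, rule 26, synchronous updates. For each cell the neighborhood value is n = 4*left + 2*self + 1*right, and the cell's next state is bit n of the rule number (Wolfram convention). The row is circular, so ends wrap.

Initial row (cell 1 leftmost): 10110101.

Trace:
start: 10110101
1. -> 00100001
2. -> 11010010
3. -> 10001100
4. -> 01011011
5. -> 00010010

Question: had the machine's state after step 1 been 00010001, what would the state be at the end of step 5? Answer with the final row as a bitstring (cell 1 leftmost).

state after step 1 := 00010001
2. -> 10101010
3. -> 00000000
4. -> 00000000
5. -> 00000000

00000000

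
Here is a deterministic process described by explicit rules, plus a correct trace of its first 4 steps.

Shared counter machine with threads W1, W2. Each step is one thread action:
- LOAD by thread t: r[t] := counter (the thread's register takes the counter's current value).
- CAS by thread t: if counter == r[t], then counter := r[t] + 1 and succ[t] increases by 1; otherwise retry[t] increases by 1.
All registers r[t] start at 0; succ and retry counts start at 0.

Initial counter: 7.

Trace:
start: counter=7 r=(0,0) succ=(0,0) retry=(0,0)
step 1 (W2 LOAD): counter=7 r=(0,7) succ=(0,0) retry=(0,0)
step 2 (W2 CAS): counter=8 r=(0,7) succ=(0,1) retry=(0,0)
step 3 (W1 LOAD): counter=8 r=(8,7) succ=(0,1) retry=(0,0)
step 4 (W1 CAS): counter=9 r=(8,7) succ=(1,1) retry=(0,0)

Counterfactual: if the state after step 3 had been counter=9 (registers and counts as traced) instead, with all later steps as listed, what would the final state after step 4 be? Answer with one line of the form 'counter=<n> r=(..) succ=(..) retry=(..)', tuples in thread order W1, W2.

state after step 3 := counter=9 r=(8,7) succ=(0,1) retry=(0,0)
step 4 (W1 CAS): counter=9 r=(8,7) succ=(0,1) retry=(1,0)

counter=9 r=(8,7) succ=(0,1) retry=(1,0)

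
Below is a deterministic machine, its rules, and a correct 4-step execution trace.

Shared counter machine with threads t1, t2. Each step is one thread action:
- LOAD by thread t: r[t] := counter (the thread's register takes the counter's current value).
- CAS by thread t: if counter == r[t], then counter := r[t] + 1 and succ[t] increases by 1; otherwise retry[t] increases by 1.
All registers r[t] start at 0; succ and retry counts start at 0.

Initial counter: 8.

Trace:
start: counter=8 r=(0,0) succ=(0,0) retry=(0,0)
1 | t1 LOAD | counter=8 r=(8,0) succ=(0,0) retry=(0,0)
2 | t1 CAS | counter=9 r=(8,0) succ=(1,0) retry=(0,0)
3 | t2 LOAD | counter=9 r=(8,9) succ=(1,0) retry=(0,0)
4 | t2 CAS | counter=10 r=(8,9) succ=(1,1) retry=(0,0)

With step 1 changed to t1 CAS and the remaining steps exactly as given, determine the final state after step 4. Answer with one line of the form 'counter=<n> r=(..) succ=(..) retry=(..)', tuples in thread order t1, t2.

counter=9 r=(0,8) succ=(0,1) retry=(2,0)

(re-executing from step 1 with the substitution; state before step 1: counter=8 r=(0,0) succ=(0,0) retry=(0,0))
1 | t1 CAS | counter=8 r=(0,0) succ=(0,0) retry=(1,0)
2 | t1 CAS | counter=8 r=(0,0) succ=(0,0) retry=(2,0)
3 | t2 LOAD | counter=8 r=(0,8) succ=(0,0) retry=(2,0)
4 | t2 CAS | counter=9 r=(0,8) succ=(0,1) retry=(2,0)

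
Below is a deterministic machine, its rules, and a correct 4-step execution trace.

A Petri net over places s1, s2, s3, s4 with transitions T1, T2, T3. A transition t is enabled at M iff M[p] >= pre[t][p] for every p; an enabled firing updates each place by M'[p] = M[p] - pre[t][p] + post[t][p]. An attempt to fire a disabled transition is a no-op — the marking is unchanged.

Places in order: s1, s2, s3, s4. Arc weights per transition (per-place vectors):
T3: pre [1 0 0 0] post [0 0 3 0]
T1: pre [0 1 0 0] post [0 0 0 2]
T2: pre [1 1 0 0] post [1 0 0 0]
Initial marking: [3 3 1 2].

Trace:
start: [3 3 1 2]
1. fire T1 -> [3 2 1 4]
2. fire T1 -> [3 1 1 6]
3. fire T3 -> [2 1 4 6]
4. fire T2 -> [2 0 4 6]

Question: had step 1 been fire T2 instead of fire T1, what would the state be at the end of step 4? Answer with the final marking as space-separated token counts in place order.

2 0 4 4

(re-executing from step 1 with the substitution; state before step 1: [3 3 1 2])
1. fire T2 -> [3 2 1 2]
2. fire T1 -> [3 1 1 4]
3. fire T3 -> [2 1 4 4]
4. fire T2 -> [2 0 4 4]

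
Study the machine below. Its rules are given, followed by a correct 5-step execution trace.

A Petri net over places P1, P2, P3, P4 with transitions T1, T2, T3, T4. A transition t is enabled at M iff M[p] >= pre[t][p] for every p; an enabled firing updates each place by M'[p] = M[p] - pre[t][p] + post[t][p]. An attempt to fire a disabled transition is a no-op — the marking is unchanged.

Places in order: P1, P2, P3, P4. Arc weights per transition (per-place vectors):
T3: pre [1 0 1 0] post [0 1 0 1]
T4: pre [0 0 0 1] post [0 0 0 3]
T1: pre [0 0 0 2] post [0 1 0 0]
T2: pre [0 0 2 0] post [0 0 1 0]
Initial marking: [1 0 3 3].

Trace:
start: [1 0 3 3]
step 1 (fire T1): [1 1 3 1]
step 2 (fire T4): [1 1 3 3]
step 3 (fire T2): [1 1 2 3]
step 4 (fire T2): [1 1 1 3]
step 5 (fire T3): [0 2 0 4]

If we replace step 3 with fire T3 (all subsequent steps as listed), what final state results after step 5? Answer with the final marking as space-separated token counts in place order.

(re-executing from step 3 with the substitution; state before step 3: [1 1 3 3])
step 3 (fire T3): [0 2 2 4]
step 4 (fire T2): [0 2 1 4]
step 5 (fire T3): [0 2 1 4]

0 2 1 4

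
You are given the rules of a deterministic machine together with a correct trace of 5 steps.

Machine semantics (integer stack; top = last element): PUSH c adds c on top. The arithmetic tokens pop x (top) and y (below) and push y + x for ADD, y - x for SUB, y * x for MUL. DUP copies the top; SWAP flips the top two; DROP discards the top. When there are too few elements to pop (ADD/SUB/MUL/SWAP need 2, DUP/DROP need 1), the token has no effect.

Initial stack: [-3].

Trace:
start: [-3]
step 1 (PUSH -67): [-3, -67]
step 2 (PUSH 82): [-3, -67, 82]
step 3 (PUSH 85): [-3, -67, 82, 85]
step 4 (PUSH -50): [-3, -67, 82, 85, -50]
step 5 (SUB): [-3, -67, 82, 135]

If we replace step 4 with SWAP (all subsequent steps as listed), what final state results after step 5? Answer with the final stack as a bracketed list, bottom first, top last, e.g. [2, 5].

[-3, -67, 3]

(re-executing from step 4 with the substitution; state before step 4: [-3, -67, 82, 85])
step 4 (SWAP): [-3, -67, 85, 82]
step 5 (SUB): [-3, -67, 3]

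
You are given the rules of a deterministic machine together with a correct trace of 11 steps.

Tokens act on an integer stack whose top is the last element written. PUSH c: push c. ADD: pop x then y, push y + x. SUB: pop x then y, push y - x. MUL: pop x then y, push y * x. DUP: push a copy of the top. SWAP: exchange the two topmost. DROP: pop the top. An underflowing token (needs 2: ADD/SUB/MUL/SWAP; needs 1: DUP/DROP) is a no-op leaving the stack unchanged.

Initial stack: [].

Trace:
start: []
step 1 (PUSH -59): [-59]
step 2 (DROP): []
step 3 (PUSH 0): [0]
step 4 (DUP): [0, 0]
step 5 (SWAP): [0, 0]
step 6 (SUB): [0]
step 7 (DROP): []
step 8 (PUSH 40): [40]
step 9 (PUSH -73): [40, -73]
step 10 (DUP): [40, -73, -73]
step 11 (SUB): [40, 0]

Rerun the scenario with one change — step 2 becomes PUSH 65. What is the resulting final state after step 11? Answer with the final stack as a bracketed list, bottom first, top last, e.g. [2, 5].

(re-executing from step 2 with the substitution; state before step 2: [-59])
step 2 (PUSH 65): [-59, 65]
step 3 (PUSH 0): [-59, 65, 0]
step 4 (DUP): [-59, 65, 0, 0]
step 5 (SWAP): [-59, 65, 0, 0]
step 6 (SUB): [-59, 65, 0]
step 7 (DROP): [-59, 65]
step 8 (PUSH 40): [-59, 65, 40]
step 9 (PUSH -73): [-59, 65, 40, -73]
step 10 (DUP): [-59, 65, 40, -73, -73]
step 11 (SUB): [-59, 65, 40, 0]

[-59, 65, 40, 0]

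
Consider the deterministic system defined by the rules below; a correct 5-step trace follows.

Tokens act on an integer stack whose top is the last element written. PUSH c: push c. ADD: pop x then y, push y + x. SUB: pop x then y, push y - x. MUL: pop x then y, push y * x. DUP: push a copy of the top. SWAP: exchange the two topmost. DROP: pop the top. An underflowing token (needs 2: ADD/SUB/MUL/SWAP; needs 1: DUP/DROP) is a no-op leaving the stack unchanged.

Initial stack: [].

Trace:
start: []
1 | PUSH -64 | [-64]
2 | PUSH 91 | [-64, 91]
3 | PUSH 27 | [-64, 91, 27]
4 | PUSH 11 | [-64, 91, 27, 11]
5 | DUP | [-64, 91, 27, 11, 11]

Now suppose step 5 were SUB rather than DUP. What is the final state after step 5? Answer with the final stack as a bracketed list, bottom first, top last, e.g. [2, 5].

[-64, 91, 16]

(re-executing from step 5 with the substitution; state before step 5: [-64, 91, 27, 11])
5 | SUB | [-64, 91, 16]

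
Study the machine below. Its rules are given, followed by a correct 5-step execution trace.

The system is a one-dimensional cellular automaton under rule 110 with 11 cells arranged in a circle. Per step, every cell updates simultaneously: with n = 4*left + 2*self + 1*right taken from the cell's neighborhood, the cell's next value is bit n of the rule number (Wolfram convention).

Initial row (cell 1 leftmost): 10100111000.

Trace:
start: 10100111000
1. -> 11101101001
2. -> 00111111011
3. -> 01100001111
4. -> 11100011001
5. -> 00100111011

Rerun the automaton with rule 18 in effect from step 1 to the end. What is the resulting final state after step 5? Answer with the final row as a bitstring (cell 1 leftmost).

(re-executing steps 1..5 under rule 18; state before step 1: 10100111000)
1. -> 00011000101
2. -> 10100101000
3. -> 00011000101
4. -> 10100101000
5. -> 00011000101

00011000101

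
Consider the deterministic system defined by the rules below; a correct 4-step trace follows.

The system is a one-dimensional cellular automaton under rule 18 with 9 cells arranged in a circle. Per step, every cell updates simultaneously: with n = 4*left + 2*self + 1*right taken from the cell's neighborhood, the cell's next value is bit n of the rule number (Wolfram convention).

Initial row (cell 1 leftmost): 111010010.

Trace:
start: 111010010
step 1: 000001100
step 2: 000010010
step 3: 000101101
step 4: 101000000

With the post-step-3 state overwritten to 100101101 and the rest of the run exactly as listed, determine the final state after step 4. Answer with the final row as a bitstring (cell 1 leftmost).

state after step 3 := 100101101
step 4: 011000000

011000000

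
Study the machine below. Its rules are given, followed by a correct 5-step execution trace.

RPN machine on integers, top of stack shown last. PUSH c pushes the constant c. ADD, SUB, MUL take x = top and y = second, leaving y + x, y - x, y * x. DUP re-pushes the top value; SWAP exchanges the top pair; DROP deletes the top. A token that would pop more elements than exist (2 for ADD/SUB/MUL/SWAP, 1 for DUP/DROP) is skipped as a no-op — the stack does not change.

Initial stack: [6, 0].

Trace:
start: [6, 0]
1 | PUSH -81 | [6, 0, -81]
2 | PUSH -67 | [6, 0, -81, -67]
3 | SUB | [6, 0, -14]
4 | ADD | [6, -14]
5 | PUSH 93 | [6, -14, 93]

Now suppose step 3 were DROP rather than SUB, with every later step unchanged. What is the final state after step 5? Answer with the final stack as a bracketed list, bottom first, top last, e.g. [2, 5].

(re-executing from step 3 with the substitution; state before step 3: [6, 0, -81, -67])
3 | DROP | [6, 0, -81]
4 | ADD | [6, -81]
5 | PUSH 93 | [6, -81, 93]

[6, -81, 93]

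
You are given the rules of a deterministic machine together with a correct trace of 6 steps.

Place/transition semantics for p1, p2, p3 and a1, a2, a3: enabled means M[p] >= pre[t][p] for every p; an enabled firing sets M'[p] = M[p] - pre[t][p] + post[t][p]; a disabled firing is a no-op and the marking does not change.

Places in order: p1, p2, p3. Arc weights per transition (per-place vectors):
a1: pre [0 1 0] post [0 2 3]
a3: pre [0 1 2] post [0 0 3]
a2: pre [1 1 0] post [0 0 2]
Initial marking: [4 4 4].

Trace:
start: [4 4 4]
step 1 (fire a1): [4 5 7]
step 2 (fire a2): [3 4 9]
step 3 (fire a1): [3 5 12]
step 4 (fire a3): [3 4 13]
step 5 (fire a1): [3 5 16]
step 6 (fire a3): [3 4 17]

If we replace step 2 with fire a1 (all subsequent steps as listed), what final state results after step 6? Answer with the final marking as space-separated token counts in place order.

4 6 18

(re-executing from step 2 with the substitution; state before step 2: [4 5 7])
step 2 (fire a1): [4 6 10]
step 3 (fire a1): [4 7 13]
step 4 (fire a3): [4 6 14]
step 5 (fire a1): [4 7 17]
step 6 (fire a3): [4 6 18]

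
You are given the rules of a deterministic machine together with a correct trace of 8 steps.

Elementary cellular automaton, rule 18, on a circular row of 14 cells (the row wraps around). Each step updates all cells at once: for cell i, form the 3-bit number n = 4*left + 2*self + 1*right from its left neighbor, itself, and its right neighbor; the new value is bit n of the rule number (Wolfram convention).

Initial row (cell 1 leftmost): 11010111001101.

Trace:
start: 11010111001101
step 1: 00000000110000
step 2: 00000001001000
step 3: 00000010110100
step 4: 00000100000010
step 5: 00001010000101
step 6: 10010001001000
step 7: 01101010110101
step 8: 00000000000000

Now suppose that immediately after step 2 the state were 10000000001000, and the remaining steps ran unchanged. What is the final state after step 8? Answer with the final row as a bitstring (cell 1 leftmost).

state after step 2 := 10000000001000
step 3: 01000000010101
step 4: 00100000100000
step 5: 01010001010000
step 6: 10001010001000
step 7: 01010001010101
step 8: 00001010000000

00001010000000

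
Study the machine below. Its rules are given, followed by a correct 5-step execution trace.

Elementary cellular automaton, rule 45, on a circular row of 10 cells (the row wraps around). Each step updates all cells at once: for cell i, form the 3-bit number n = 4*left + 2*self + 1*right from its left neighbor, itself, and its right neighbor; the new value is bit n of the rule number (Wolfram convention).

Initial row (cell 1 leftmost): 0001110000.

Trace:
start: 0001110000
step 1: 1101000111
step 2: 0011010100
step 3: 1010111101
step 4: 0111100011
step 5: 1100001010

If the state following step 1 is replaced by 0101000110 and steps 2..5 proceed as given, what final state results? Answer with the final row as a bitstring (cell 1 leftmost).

state after step 1 := 0101000110
step 2: 0111010100
step 3: 0100111101
step 4: 1100100011
step 5: 0000101010

0000101010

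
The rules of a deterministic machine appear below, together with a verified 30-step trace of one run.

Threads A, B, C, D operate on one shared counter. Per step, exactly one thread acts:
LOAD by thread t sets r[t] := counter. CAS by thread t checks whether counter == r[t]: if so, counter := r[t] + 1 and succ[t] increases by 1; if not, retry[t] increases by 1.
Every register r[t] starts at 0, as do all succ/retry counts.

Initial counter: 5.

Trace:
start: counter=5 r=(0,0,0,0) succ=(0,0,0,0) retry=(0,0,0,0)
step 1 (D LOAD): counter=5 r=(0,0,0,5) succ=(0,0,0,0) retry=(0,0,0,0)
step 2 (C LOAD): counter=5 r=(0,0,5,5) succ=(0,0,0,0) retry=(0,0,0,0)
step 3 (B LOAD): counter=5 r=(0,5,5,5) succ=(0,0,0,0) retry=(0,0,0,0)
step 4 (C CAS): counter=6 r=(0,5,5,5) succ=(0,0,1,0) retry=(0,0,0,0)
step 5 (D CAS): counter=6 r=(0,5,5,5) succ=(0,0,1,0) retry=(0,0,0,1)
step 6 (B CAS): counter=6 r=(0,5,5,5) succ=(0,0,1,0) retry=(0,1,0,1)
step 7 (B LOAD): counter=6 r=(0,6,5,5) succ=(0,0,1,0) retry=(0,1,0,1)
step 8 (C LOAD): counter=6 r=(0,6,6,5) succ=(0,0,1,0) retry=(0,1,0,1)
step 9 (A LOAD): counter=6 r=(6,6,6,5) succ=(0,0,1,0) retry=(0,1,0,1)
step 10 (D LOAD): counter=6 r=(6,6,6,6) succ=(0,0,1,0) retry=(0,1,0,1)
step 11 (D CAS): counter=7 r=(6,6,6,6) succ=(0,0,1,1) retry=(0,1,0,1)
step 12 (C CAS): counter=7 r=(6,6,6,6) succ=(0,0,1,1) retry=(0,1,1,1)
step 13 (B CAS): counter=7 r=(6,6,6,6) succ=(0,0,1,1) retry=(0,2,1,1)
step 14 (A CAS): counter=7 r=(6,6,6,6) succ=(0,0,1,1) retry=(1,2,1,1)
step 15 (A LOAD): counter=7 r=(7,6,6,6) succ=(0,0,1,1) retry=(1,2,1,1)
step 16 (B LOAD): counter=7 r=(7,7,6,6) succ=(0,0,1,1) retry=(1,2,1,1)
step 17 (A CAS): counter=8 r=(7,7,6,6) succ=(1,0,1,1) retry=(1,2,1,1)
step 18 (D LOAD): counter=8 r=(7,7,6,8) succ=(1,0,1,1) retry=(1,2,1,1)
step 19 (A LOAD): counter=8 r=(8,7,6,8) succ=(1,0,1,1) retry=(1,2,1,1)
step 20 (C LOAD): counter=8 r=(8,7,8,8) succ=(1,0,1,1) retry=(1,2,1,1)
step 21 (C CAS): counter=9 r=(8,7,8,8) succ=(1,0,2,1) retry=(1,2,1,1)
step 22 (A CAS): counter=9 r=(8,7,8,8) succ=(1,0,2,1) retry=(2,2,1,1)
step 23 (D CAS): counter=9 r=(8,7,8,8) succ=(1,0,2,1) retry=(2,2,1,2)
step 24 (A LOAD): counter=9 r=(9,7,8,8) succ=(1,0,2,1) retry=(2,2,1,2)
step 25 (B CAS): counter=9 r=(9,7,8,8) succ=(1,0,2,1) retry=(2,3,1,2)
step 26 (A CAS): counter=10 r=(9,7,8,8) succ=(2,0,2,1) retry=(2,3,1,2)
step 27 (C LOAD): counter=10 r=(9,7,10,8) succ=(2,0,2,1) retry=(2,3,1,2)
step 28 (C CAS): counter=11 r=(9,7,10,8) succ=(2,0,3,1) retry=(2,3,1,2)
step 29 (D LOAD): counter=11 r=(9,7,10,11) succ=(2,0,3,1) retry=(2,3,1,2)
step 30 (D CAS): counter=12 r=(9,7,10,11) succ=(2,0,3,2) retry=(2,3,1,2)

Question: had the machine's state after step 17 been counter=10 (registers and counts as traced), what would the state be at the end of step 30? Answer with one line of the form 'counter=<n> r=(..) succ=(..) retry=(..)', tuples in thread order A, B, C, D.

state after step 17 := counter=10 r=(7,7,6,6) succ=(1,0,1,1) retry=(1,2,1,1)
step 18 (D LOAD): counter=10 r=(7,7,6,10) succ=(1,0,1,1) retry=(1,2,1,1)
step 19 (A LOAD): counter=10 r=(10,7,6,10) succ=(1,0,1,1) retry=(1,2,1,1)
step 20 (C LOAD): counter=10 r=(10,7,10,10) succ=(1,0,1,1) retry=(1,2,1,1)
step 21 (C CAS): counter=11 r=(10,7,10,10) succ=(1,0,2,1) retry=(1,2,1,1)
step 22 (A CAS): counter=11 r=(10,7,10,10) succ=(1,0,2,1) retry=(2,2,1,1)
step 23 (D CAS): counter=11 r=(10,7,10,10) succ=(1,0,2,1) retry=(2,2,1,2)
step 24 (A LOAD): counter=11 r=(11,7,10,10) succ=(1,0,2,1) retry=(2,2,1,2)
step 25 (B CAS): counter=11 r=(11,7,10,10) succ=(1,0,2,1) retry=(2,3,1,2)
step 26 (A CAS): counter=12 r=(11,7,10,10) succ=(2,0,2,1) retry=(2,3,1,2)
step 27 (C LOAD): counter=12 r=(11,7,12,10) succ=(2,0,2,1) retry=(2,3,1,2)
step 28 (C CAS): counter=13 r=(11,7,12,10) succ=(2,0,3,1) retry=(2,3,1,2)
step 29 (D LOAD): counter=13 r=(11,7,12,13) succ=(2,0,3,1) retry=(2,3,1,2)
step 30 (D CAS): counter=14 r=(11,7,12,13) succ=(2,0,3,2) retry=(2,3,1,2)

counter=14 r=(11,7,12,13) succ=(2,0,3,2) retry=(2,3,1,2)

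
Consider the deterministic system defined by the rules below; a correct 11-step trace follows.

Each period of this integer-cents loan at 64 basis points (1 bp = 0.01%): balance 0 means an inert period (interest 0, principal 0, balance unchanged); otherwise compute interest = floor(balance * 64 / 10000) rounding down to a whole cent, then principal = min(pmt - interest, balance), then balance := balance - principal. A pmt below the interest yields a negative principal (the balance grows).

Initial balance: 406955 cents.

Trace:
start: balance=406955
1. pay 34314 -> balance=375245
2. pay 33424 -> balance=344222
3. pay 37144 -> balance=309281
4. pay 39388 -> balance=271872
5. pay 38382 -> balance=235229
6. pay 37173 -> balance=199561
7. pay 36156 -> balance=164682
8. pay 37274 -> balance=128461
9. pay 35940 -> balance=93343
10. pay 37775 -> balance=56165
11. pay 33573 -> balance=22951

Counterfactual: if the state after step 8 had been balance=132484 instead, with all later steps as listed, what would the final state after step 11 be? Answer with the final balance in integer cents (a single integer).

state after step 8 := balance=132484
9. pay 35940 -> balance=97391
10. pay 37775 -> balance=60239
11. pay 33573 -> balance=27051

27051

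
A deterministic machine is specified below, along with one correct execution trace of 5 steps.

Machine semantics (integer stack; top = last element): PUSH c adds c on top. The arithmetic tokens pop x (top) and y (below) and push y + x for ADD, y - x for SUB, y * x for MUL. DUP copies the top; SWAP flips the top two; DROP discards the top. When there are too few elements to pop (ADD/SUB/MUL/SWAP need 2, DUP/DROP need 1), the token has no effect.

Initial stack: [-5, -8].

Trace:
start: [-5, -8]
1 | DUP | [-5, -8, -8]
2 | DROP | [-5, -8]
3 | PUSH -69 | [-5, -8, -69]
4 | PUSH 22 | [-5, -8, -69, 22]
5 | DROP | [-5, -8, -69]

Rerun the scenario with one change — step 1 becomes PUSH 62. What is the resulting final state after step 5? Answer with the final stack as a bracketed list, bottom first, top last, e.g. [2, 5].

[-5, -8, -69]

(re-executing from step 1 with the substitution; state before step 1: [-5, -8])
1 | PUSH 62 | [-5, -8, 62]
2 | DROP | [-5, -8]
3 | PUSH -69 | [-5, -8, -69]
4 | PUSH 22 | [-5, -8, -69, 22]
5 | DROP | [-5, -8, -69]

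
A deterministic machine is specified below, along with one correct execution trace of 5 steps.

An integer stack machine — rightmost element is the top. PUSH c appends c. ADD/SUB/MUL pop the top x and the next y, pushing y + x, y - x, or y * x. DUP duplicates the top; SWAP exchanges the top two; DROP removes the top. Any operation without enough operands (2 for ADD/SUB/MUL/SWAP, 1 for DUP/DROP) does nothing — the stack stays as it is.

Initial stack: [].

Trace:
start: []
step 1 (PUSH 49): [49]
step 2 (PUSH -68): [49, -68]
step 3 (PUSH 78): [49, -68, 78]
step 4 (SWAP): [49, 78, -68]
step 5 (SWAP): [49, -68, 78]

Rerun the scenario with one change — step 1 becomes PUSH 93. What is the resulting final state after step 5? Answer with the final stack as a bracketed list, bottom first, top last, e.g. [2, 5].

[93, -68, 78]

(re-executing from step 1 with the substitution; state before step 1: [])
step 1 (PUSH 93): [93]
step 2 (PUSH -68): [93, -68]
step 3 (PUSH 78): [93, -68, 78]
step 4 (SWAP): [93, 78, -68]
step 5 (SWAP): [93, -68, 78]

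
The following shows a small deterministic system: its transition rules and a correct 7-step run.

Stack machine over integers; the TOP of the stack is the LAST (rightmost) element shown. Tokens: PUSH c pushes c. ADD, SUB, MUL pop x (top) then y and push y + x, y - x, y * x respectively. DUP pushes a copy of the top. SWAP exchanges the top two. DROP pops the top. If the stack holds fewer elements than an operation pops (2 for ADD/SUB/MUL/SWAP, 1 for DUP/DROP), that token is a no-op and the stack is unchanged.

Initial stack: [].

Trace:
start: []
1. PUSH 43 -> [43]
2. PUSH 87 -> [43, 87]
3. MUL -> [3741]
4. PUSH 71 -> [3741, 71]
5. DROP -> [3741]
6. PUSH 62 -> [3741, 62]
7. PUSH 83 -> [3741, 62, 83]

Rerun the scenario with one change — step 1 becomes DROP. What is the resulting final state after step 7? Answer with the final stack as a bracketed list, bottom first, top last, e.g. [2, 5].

(re-executing from step 1 with the substitution; state before step 1: [])
1. DROP -> []
2. PUSH 87 -> [87]
3. MUL -> [87]
4. PUSH 71 -> [87, 71]
5. DROP -> [87]
6. PUSH 62 -> [87, 62]
7. PUSH 83 -> [87, 62, 83]

[87, 62, 83]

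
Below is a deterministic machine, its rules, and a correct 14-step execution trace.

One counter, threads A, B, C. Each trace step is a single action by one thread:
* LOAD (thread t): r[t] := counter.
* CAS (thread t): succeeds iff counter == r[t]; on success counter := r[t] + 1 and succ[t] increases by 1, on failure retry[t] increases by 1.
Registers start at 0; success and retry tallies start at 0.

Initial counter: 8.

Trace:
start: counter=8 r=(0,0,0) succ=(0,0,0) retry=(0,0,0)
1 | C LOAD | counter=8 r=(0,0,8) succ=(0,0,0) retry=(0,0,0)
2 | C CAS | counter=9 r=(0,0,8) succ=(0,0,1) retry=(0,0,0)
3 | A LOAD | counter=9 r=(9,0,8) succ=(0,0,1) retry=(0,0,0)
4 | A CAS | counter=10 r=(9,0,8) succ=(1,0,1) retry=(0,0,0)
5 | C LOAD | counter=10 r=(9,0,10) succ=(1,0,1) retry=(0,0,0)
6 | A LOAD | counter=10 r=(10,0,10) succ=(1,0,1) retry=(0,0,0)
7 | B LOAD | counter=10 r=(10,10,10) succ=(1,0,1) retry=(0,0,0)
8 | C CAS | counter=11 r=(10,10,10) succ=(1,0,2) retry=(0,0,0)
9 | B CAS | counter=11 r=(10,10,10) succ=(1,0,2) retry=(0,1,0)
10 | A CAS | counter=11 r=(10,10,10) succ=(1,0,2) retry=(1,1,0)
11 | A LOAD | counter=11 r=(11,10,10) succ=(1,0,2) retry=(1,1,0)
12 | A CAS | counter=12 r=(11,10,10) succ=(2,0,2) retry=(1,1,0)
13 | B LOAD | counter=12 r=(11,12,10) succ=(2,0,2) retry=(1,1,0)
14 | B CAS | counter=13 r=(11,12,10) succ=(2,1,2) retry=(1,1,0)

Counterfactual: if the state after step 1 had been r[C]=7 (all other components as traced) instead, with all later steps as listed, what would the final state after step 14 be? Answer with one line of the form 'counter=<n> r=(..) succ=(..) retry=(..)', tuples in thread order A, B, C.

state after step 1 := counter=8 r=(0,0,7) succ=(0,0,0) retry=(0,0,0)
2 | C CAS | counter=8 r=(0,0,7) succ=(0,0,0) retry=(0,0,1)
3 | A LOAD | counter=8 r=(8,0,7) succ=(0,0,0) retry=(0,0,1)
4 | A CAS | counter=9 r=(8,0,7) succ=(1,0,0) retry=(0,0,1)
5 | C LOAD | counter=9 r=(8,0,9) succ=(1,0,0) retry=(0,0,1)
6 | A LOAD | counter=9 r=(9,0,9) succ=(1,0,0) retry=(0,0,1)
7 | B LOAD | counter=9 r=(9,9,9) succ=(1,0,0) retry=(0,0,1)
8 | C CAS | counter=10 r=(9,9,9) succ=(1,0,1) retry=(0,0,1)
9 | B CAS | counter=10 r=(9,9,9) succ=(1,0,1) retry=(0,1,1)
10 | A CAS | counter=10 r=(9,9,9) succ=(1,0,1) retry=(1,1,1)
11 | A LOAD | counter=10 r=(10,9,9) succ=(1,0,1) retry=(1,1,1)
12 | A CAS | counter=11 r=(10,9,9) succ=(2,0,1) retry=(1,1,1)
13 | B LOAD | counter=11 r=(10,11,9) succ=(2,0,1) retry=(1,1,1)
14 | B CAS | counter=12 r=(10,11,9) succ=(2,1,1) retry=(1,1,1)

counter=12 r=(10,11,9) succ=(2,1,1) retry=(1,1,1)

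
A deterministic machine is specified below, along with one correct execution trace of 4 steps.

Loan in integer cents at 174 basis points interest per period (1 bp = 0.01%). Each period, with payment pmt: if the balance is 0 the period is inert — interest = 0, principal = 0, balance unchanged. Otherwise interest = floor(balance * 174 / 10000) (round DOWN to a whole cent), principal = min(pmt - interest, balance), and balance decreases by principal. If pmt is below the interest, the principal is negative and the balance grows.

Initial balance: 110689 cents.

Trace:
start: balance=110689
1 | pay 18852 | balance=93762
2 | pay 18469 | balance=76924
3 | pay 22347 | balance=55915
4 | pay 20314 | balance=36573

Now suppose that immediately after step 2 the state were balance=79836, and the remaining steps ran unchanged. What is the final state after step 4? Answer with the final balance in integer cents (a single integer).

state after step 2 := balance=79836
3 | pay 22347 | balance=58878
4 | pay 20314 | balance=39588

39588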